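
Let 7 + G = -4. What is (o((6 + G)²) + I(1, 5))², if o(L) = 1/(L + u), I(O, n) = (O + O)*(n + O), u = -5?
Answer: 58081/400 ≈ 145.20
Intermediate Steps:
G = -11 (G = -7 - 4 = -11)
I(O, n) = 2*O*(O + n) (I(O, n) = (2*O)*(O + n) = 2*O*(O + n))
o(L) = 1/(-5 + L) (o(L) = 1/(L - 5) = 1/(-5 + L))
(o((6 + G)²) + I(1, 5))² = (1/(-5 + (6 - 11)²) + 2*1*(1 + 5))² = (1/(-5 + (-5)²) + 2*1*6)² = (1/(-5 + 25) + 12)² = (1/20 + 12)² = (241/20)² = 58081/400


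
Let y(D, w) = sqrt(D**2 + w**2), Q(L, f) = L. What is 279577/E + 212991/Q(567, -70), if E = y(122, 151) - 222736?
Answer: 3510483232871959/9376533434079 - 279577*sqrt(37685)/49611288011 ≈ 374.39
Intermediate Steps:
E = -222736 + sqrt(37685) (E = sqrt(122**2 + 151**2) - 222736 = sqrt(14884 + 22801) - 222736 = sqrt(37685) - 222736 = -222736 + sqrt(37685) ≈ -2.2254e+5)
279577/E + 212991/Q(567, -70) = 279577/(-222736 + sqrt(37685)) + 212991/567 = 279577/(-222736 + sqrt(37685)) + 212991*(1/567) = 279577/(-222736 + sqrt(37685)) + 70997/189 = 70997/189 + 279577/(-222736 + sqrt(37685))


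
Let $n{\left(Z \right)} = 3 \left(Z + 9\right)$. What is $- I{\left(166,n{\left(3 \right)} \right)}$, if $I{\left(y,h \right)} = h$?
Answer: $-36$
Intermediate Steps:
$n{\left(Z \right)} = 27 + 3 Z$ ($n{\left(Z \right)} = 3 \left(9 + Z\right) = 27 + 3 Z$)
$- I{\left(166,n{\left(3 \right)} \right)} = - (27 + 3 \cdot 3) = - (27 + 9) = \left(-1\right) 36 = -36$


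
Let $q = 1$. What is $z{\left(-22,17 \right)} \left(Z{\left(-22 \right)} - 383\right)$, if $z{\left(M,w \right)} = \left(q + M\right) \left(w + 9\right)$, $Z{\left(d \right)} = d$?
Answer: $221130$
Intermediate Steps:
$z{\left(M,w \right)} = \left(1 + M\right) \left(9 + w\right)$ ($z{\left(M,w \right)} = \left(1 + M\right) \left(w + 9\right) = \left(1 + M\right) \left(9 + w\right)$)
$z{\left(-22,17 \right)} \left(Z{\left(-22 \right)} - 383\right) = \left(9 + 17 + 9 \left(-22\right) - 374\right) \left(-22 - 383\right) = \left(9 + 17 - 198 - 374\right) \left(-405\right) = \left(-546\right) \left(-405\right) = 221130$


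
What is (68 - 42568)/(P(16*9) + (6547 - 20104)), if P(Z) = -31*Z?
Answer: 42500/18021 ≈ 2.3584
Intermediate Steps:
(68 - 42568)/(P(16*9) + (6547 - 20104)) = (68 - 42568)/(-496*9 + (6547 - 20104)) = -42500/(-31*144 - 13557) = -42500/(-4464 - 13557) = -42500/(-18021) = -42500*(-1/18021) = 42500/18021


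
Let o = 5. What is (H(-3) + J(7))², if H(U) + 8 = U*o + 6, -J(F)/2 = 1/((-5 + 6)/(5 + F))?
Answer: 1681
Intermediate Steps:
J(F) = -10 - 2*F (J(F) = -2*(5 + F)/(-5 + 6) = -(10 + 2*F) = -2*(5 + F) = -10 - 2*F)
H(U) = -2 + 5*U (H(U) = -8 + (U*5 + 6) = -8 + (5*U + 6) = -8 + (6 + 5*U) = -2 + 5*U)
(H(-3) + J(7))² = ((-2 + 5*(-3)) + (-10 - 2*7))² = ((-2 - 15) + (-10 - 14))² = (-17 - 24)² = (-41)² = 1681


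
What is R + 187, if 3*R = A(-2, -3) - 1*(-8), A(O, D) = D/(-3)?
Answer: 190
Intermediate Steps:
A(O, D) = -D/3 (A(O, D) = D*(-1/3) = -D/3)
R = 3 (R = (-1/3*(-3) - 1*(-8))/3 = (1 + 8)/3 = (1/3)*9 = 3)
R + 187 = 3 + 187 = 190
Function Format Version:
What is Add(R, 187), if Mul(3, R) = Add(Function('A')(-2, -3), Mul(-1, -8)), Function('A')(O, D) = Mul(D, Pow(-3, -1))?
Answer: 190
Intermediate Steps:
Function('A')(O, D) = Mul(Rational(-1, 3), D) (Function('A')(O, D) = Mul(D, Rational(-1, 3)) = Mul(Rational(-1, 3), D))
R = 3 (R = Mul(Rational(1, 3), Add(Mul(Rational(-1, 3), -3), Mul(-1, -8))) = Mul(Rational(1, 3), Add(1, 8)) = Mul(Rational(1, 3), 9) = 3)
Add(R, 187) = Add(3, 187) = 190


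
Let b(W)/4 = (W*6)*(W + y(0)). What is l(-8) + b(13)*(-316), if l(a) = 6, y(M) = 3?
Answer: -1577466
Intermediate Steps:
b(W) = 24*W*(3 + W) (b(W) = 4*((W*6)*(W + 3)) = 4*((6*W)*(3 + W)) = 4*(6*W*(3 + W)) = 24*W*(3 + W))
l(-8) + b(13)*(-316) = 6 + (24*13*(3 + 13))*(-316) = 6 + (24*13*16)*(-316) = 6 + 4992*(-316) = 6 - 1577472 = -1577466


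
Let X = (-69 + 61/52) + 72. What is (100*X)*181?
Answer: 981925/13 ≈ 75533.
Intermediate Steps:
X = 217/52 (X = (-69 + 61*(1/52)) + 72 = (-69 + 61/52) + 72 = -3527/52 + 72 = 217/52 ≈ 4.1731)
(100*X)*181 = (100*(217/52))*181 = (5425/13)*181 = 981925/13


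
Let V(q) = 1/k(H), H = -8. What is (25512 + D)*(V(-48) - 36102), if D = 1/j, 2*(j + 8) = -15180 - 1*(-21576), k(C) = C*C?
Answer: -188038268099087/204160 ≈ -9.2103e+8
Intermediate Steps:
k(C) = C**2
V(q) = 1/64 (V(q) = 1/((-8)**2) = 1/64)
j = 3190 (j = -8 + (-15180 - 1*(-21576))/2 = -8 + (-15180 + 21576)/2 = -8 + (1/2)*6396 = -8 + 3198 = 3190)
D = 1/3190 ≈ 0.00031348
(25512 + D)*(V(-48) - 36102) = (25512 + 1/3190)*(1/64 - 36102) = (81383281/3190)*(-2310527/64) = -188038268099087/204160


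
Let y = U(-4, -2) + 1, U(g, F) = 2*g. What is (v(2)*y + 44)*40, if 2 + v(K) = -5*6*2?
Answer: 19120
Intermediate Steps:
v(K) = -62 (v(K) = -2 - 5*6*2 = -2 - 30*2 = -2 - 60 = -62)
y = -7 (y = 2*(-4) + 1 = -8 + 1 = -7)
(v(2)*y + 44)*40 = (-62*(-7) + 44)*40 = (434 + 44)*40 = 478*40 = 19120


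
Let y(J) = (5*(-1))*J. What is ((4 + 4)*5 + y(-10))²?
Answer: 8100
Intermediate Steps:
y(J) = -5*J
((4 + 4)*5 + y(-10))² = ((4 + 4)*5 - 5*(-10))² = (8*5 + 50)² = (40 + 50)² = 90² = 8100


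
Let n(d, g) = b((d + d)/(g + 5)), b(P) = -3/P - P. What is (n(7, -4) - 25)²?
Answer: 301401/196 ≈ 1537.8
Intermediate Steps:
b(P) = -P - 3/P
n(d, g) = -2*d/(5 + g) - 3*(5 + g)/(2*d) (n(d, g) = -(d + d)/(g + 5) - 3*(g + 5)/(d + d) = -2*d/(5 + g) - 3*(5 + g)/(2*d))
(n(7, -4) - 25)² = ((½)*(-4*7² - 3*(5 - 4)²)/(7*(5 - 4)) - 25)² = ((½)*(⅐)*(-4*49 - 3*1²)/1 - 25)² = ((½)*(⅐)*1*(-196 - 3*1) - 25)² = ((½)*(⅐)*1*(-196 - 3) - 25)² = ((½)*(⅐)*1*(-199) - 25)² = (-199/14 - 25)² = (-549/14)² = 301401/196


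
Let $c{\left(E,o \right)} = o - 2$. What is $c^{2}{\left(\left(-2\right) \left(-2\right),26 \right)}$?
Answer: $576$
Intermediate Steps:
$c{\left(E,o \right)} = -2 + o$
$c^{2}{\left(\left(-2\right) \left(-2\right),26 \right)} = \left(-2 + 26\right)^{2} = 24^{2} = 576$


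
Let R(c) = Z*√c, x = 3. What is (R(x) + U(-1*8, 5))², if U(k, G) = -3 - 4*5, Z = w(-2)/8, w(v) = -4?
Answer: (46 + √3)²/4 ≈ 569.59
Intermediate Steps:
Z = -½ (Z = -4/8 = -4*⅛ = -½ ≈ -0.50000)
R(c) = -√c/2
U(k, G) = -23 (U(k, G) = -3 - 20 = -23)
(R(x) + U(-1*8, 5))² = (-√3/2 - 23)² = (-23 - √3/2)²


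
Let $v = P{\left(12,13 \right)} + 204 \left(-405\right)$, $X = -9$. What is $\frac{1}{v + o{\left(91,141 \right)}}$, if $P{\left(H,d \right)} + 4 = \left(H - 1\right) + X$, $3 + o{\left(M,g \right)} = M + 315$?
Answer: $- \frac{1}{82219} \approx -1.2163 \cdot 10^{-5}$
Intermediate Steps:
$o{\left(M,g \right)} = 312 + M$ ($o{\left(M,g \right)} = -3 + \left(M + 315\right) = -3 + \left(315 + M\right) = 312 + M$)
$P{\left(H,d \right)} = -14 + H$ ($P{\left(H,d \right)} = -4 + \left(\left(H - 1\right) - 9\right) = -4 + \left(\left(-1 + H\right) - 9\right) = -4 + \left(-10 + H\right) = -14 + H$)
$v = -82622$ ($v = \left(-14 + 12\right) + 204 \left(-405\right) = -2 - 82620 = -82622$)
$\frac{1}{v + o{\left(91,141 \right)}} = \frac{1}{-82622 + \left(312 + 91\right)} = \frac{1}{-82622 + 403} = \frac{1}{-82219} = - \frac{1}{82219}$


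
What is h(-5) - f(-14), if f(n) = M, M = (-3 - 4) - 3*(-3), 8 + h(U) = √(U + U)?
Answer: -10 + I*√10 ≈ -10.0 + 3.1623*I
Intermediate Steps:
h(U) = -8 + √2*√U (h(U) = -8 + √(U + U) = -8 + √(2*U) = -8 + √2*√U)
M = 2 (M = -7 + 9 = 2)
f(n) = 2
h(-5) - f(-14) = (-8 + √2*√(-5)) - 1*2 = (-8 + √2*(I*√5)) - 2 = (-8 + I*√10) - 2 = -10 + I*√10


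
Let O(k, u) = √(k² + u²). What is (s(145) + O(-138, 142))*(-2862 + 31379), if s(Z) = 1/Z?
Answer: 28517/145 + 741442*√58 ≈ 5.6468e+6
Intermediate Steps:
(s(145) + O(-138, 142))*(-2862 + 31379) = (1/145 + √((-138)² + 142²))*(-2862 + 31379) = (1/145 + √(19044 + 20164))*28517 = (1/145 + √39208)*28517 = (1/145 + 26*√58)*28517 = 28517/145 + 741442*√58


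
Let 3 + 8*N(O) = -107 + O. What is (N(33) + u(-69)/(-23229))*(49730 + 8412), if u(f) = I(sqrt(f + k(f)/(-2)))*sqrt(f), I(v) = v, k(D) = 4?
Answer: -2238467/4 + 58142*sqrt(4899)/23229 ≈ -5.5944e+5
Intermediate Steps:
N(O) = -55/4 + O/8 (N(O) = -3/8 + (-107 + O)/8 = -3/8 + (-107/8 + O/8) = -55/4 + O/8)
u(f) = sqrt(f)*sqrt(-2 + f) (u(f) = sqrt(f + 4/(-2))*sqrt(f) = sqrt(f + 4*(-1/2))*sqrt(f) = sqrt(f - 2)*sqrt(f) = sqrt(-2 + f)*sqrt(f) = sqrt(f)*sqrt(-2 + f))
(N(33) + u(-69)/(-23229))*(49730 + 8412) = ((-55/4 + (1/8)*33) + (sqrt(-69)*sqrt(-2 - 69))/(-23229))*(49730 + 8412) = ((-55/4 + 33/8) + ((I*sqrt(69))*sqrt(-71))*(-1/23229))*58142 = (-77/8 + ((I*sqrt(69))*(I*sqrt(71)))*(-1/23229))*58142 = (-77/8 - sqrt(4899)*(-1/23229))*58142 = (-77/8 + sqrt(4899)/23229)*58142 = -2238467/4 + 58142*sqrt(4899)/23229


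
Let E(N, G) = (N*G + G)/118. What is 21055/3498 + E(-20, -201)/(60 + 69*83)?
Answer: 133250949/22117271 ≈ 6.0247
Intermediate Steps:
E(N, G) = G/118 + G*N/118 (E(N, G) = (G*N + G)*(1/118) = (G + G*N)*(1/118) = G/118 + G*N/118)
21055/3498 + E(-20, -201)/(60 + 69*83) = 21055/3498 + ((1/118)*(-201)*(1 - 20))/(60 + 69*83) = 21055*(1/3498) + ((1/118)*(-201)*(-19))/(60 + 5727) = 21055/3498 + (3819/118)/5787 = 21055/3498 + (3819/118)*(1/5787) = 21055/3498 + 1273/227622 = 133250949/22117271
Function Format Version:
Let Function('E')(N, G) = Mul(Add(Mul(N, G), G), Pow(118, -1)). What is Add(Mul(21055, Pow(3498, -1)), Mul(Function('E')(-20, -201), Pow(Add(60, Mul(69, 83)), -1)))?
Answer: Rational(133250949, 22117271) ≈ 6.0247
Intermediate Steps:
Function('E')(N, G) = Add(Mul(Rational(1, 118), G), Mul(Rational(1, 118), G, N)) (Function('E')(N, G) = Mul(Add(Mul(G, N), G), Rational(1, 118)) = Mul(Add(G, Mul(G, N)), Rational(1, 118)) = Add(Mul(Rational(1, 118), G), Mul(Rational(1, 118), G, N)))
Add(Mul(21055, Pow(3498, -1)), Mul(Function('E')(-20, -201), Pow(Add(60, Mul(69, 83)), -1))) = Add(Mul(21055, Pow(3498, -1)), Mul(Mul(Rational(1, 118), -201, Add(1, -20)), Pow(Add(60, Mul(69, 83)), -1))) = Add(Mul(21055, Rational(1, 3498)), Mul(Mul(Rational(1, 118), -201, -19), Pow(Add(60, 5727), -1))) = Add(Rational(21055, 3498), Mul(Rational(3819, 118), Pow(5787, -1))) = Add(Rational(21055, 3498), Mul(Rational(3819, 118), Rational(1, 5787))) = Add(Rational(21055, 3498), Rational(1273, 227622)) = Rational(133250949, 22117271)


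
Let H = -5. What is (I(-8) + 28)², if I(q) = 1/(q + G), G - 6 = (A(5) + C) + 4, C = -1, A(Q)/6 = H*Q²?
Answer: 439782841/561001 ≈ 783.92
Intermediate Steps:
A(Q) = -30*Q² (A(Q) = 6*(-5*Q²) = -30*Q²)
G = -741 (G = 6 + ((-30*5² - 1) + 4) = 6 + ((-30*25 - 1) + 4) = 6 + ((-750 - 1) + 4) = 6 + (-751 + 4) = 6 - 747 = -741)
I(q) = 1/(-741 + q) (I(q) = 1/(q - 741) = 1/(-741 + q))
(I(-8) + 28)² = (1/(-741 - 8) + 28)² = (1/(-749) + 28)² = (-1/749 + 28)² = (20971/749)² = 439782841/561001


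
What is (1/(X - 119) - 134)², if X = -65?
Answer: 607967649/33856 ≈ 17957.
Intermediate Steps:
(1/(X - 119) - 134)² = (1/(-65 - 119) - 134)² = (1/(-184) - 134)² = (-1/184 - 134)² = (-24657/184)² = 607967649/33856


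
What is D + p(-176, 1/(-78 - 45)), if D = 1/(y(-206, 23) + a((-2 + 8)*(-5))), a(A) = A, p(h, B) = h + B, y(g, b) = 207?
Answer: -425750/2419 ≈ -176.00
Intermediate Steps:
p(h, B) = B + h
D = 1/177 (D = 1/(207 + (-2 + 8)*(-5)) = 1/(207 + 6*(-5)) = 1/(207 - 30) = 1/177 ≈ 0.0056497)
D + p(-176, 1/(-78 - 45)) = 1/177 + (1/(-78 - 45) - 176) = 1/177 + (1/(-123) - 176) = 1/177 + (-1/123 - 176) = 1/177 - 21649/123 = -425750/2419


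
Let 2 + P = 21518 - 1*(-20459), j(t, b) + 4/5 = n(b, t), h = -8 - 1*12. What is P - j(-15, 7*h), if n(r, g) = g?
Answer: 209954/5 ≈ 41991.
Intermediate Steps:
h = -20 (h = -8 - 12 = -20)
j(t, b) = -4/5 + t
P = 41975 (P = -2 + (21518 - 1*(-20459)) = -2 + (21518 + 20459) = -2 + 41977 = 41975)
P - j(-15, 7*h) = 41975 - (-4/5 - 15) = 41975 - 1*(-79/5) = 41975 + 79/5 = 209954/5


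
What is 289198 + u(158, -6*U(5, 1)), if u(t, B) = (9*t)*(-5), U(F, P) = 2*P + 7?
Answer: 282088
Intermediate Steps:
U(F, P) = 7 + 2*P
u(t, B) = -45*t
289198 + u(158, -6*U(5, 1)) = 289198 - 45*158 = 289198 - 7110 = 282088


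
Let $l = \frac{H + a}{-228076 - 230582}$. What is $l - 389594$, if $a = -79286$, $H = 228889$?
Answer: $- \frac{178690554455}{458658} \approx -3.8959 \cdot 10^{5}$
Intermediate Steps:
$l = - \frac{149603}{458658}$ ($l = \frac{228889 - 79286}{-228076 - 230582} = \frac{149603}{-458658} = 149603 \left(- \frac{1}{458658}\right) = - \frac{149603}{458658} \approx -0.32618$)
$l - 389594 = - \frac{149603}{458658} - 389594 = - \frac{178690554455}{458658}$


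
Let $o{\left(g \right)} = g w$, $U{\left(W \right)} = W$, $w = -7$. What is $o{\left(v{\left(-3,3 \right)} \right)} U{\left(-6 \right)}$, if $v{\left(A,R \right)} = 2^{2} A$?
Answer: $-504$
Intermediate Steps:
$v{\left(A,R \right)} = 4 A$
$o{\left(g \right)} = - 7 g$ ($o{\left(g \right)} = g \left(-7\right) = - 7 g$)
$o{\left(v{\left(-3,3 \right)} \right)} U{\left(-6 \right)} = - 7 \cdot 4 \left(-3\right) \left(-6\right) = \left(-7\right) \left(-12\right) \left(-6\right) = 84 \left(-6\right) = -504$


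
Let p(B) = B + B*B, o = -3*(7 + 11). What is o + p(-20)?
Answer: 326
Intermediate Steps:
o = -54 (o = -3*18 = -54)
p(B) = B + B²
o + p(-20) = -54 - 20*(1 - 20) = -54 - 20*(-19) = -54 + 380 = 326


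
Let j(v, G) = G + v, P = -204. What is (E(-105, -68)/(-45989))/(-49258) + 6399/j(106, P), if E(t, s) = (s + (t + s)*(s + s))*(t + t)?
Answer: -7248152458719/111000981938 ≈ -65.298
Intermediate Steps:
E(t, s) = 2*t*(s + 2*s*(s + t)) (E(t, s) = (s + (s + t)*(2*s))*(2*t) = (s + 2*s*(s + t))*(2*t) = 2*t*(s + 2*s*(s + t)))
(E(-105, -68)/(-45989))/(-49258) + 6399/j(106, P) = ((2*(-68)*(-105)*(1 + 2*(-68) + 2*(-105)))/(-45989))/(-49258) + 6399/(-204 + 106) = ((2*(-68)*(-105)*(1 - 136 - 210))*(-1/45989))*(-1/49258) + 6399/(-98) = ((2*(-68)*(-105)*(-345))*(-1/45989))*(-1/49258) + 6399*(-1/98) = -4926600*(-1/45989)*(-1/49258) - 6399/98 = (4926600/45989)*(-1/49258) - 6399/98 = -2463300/1132663081 - 6399/98 = -7248152458719/111000981938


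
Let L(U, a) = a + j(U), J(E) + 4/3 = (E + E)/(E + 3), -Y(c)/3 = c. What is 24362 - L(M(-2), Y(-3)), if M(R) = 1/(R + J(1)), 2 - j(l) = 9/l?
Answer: 48651/2 ≈ 24326.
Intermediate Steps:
j(l) = 2 - 9/l
Y(c) = -3*c
J(E) = -4/3 + 2*E/(3 + E) (J(E) = -4/3 + (E + E)/(E + 3) = -4/3 + (2*E)/(3 + E) = -4/3 + 2*E/(3 + E))
M(R) = 1/(-5/6 + R) (M(R) = 1/(R + 2*(-6 + 1)/(3*(3 + 1))) = 1/(R + (2/3)*(-5)/4) = 1/(R + (2/3)*(1/4)*(-5)) = 1/(R - 5/6) = 1/(-5/6 + R))
L(U, a) = 2 + a - 9/U (L(U, a) = a + (2 - 9/U) = 2 + a - 9/U)
24362 - L(M(-2), Y(-3)) = 24362 - (2 - 3*(-3) - 9/(6/(-5 + 6*(-2)))) = 24362 - (2 + 9 - 9/(6/(-5 - 12))) = 24362 - (2 + 9 - 9/(6/(-17))) = 24362 - (2 + 9 - 9/(6*(-1/17))) = 24362 - (2 + 9 - 9/(-6/17)) = 24362 - (2 + 9 - 9*(-17/6)) = 24362 - (2 + 9 + 51/2) = 24362 - 1*73/2 = 24362 - 73/2 = 48651/2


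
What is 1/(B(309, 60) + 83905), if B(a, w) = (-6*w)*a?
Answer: -1/27335 ≈ -3.6583e-5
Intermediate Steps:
B(a, w) = -6*a*w
1/(B(309, 60) + 83905) = 1/(-6*309*60 + 83905) = 1/(-111240 + 83905) = 1/(-27335) = -1/27335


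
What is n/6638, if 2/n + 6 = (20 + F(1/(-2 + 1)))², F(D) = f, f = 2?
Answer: 1/1586482 ≈ 6.3033e-7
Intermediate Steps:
F(D) = 2
n = 1/239 (n = 2/(-6 + (20 + 2)²) = 2/(-6 + 22²) = 2/(-6 + 484) = 2/478 = 2*(1/478) = 1/239 ≈ 0.0041841)
n/6638 = (1/239)/6638 = (1/239)*(1/6638) = 1/1586482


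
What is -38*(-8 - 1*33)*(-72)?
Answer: -112176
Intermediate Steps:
-38*(-8 - 1*33)*(-72) = -38*(-8 - 33)*(-72) = -38*(-41)*(-72) = 1558*(-72) = -112176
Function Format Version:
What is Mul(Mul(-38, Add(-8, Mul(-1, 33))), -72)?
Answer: -112176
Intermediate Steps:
Mul(Mul(-38, Add(-8, Mul(-1, 33))), -72) = Mul(Mul(-38, Add(-8, -33)), -72) = Mul(Mul(-38, -41), -72) = Mul(1558, -72) = -112176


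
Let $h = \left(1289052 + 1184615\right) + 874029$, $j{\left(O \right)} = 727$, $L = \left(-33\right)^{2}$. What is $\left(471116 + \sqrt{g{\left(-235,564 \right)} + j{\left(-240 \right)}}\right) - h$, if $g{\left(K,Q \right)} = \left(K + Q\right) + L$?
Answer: $-2876580 + \sqrt{2145} \approx -2.8765 \cdot 10^{6}$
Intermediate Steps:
$L = 1089$
$g{\left(K,Q \right)} = 1089 + K + Q$ ($g{\left(K,Q \right)} = \left(K + Q\right) + 1089 = 1089 + K + Q$)
$h = 3347696$ ($h = 2473667 + 874029 = 3347696$)
$\left(471116 + \sqrt{g{\left(-235,564 \right)} + j{\left(-240 \right)}}\right) - h = \left(471116 + \sqrt{\left(1089 - 235 + 564\right) + 727}\right) - 3347696 = \left(471116 + \sqrt{1418 + 727}\right) - 3347696 = \left(471116 + \sqrt{2145}\right) - 3347696 = -2876580 + \sqrt{2145}$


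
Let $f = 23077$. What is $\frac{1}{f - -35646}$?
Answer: $\frac{1}{58723} \approx 1.7029 \cdot 10^{-5}$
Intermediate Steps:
$\frac{1}{f - -35646} = \frac{1}{23077 - -35646} = \frac{1}{23077 + 35646} = \frac{1}{58723}$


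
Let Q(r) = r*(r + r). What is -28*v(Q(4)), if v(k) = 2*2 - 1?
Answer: -84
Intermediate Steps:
Q(r) = 2*r² (Q(r) = r*(2*r) = 2*r²)
v(k) = 3 (v(k) = 4 - 1 = 3)
-28*v(Q(4)) = -28*3 = -84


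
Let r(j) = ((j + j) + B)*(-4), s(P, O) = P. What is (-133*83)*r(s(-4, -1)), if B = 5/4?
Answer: -298053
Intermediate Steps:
B = 5/4 (B = 5*(¼) = 5/4 ≈ 1.2500)
r(j) = -5 - 8*j (r(j) = ((j + j) + 5/4)*(-4) = (2*j + 5/4)*(-4) = (5/4 + 2*j)*(-4) = -5 - 8*j)
(-133*83)*r(s(-4, -1)) = (-133*83)*(-5 - 8*(-4)) = -11039*(-5 + 32) = -11039*27 = -298053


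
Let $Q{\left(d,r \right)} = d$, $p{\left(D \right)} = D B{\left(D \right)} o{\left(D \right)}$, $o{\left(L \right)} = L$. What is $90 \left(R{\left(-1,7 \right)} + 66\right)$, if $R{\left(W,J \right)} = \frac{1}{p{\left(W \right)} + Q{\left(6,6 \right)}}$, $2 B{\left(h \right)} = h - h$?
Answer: $5955$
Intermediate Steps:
$B{\left(h \right)} = 0$ ($B{\left(h \right)} = \frac{h - h}{2} = \frac{1}{2} \cdot 0 = 0$)
$p{\left(D \right)} = 0$ ($p{\left(D \right)} = D 0 D = 0 D = 0$)
$R{\left(W,J \right)} = \frac{1}{6}$ ($R{\left(W,J \right)} = \frac{1}{0 + 6} = \frac{1}{6}$)
$90 \left(R{\left(-1,7 \right)} + 66\right) = 90 \left(\frac{1}{6} + 66\right) = 90 \cdot \frac{397}{6} = 5955$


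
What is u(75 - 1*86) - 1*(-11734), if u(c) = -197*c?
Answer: 13901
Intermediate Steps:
u(75 - 1*86) - 1*(-11734) = -197*(75 - 1*86) - 1*(-11734) = -197*(75 - 86) + 11734 = -197*(-11) + 11734 = 2167 + 11734 = 13901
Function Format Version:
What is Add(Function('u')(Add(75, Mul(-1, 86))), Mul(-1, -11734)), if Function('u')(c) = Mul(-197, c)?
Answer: 13901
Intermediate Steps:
Add(Function('u')(Add(75, Mul(-1, 86))), Mul(-1, -11734)) = Add(Mul(-197, Add(75, Mul(-1, 86))), Mul(-1, -11734)) = Add(Mul(-197, Add(75, -86)), 11734) = Add(Mul(-197, -11), 11734) = Add(2167, 11734) = 13901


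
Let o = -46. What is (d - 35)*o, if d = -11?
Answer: 2116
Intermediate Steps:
(d - 35)*o = (-11 - 35)*(-46) = -46*(-46) = 2116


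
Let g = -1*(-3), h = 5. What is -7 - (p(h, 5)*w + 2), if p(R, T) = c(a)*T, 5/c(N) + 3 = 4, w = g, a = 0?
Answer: -84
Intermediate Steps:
g = 3
w = 3
c(N) = 5 (c(N) = 5/(-3 + 4) = 5/1 = 5*1 = 5)
p(R, T) = 5*T
-7 - (p(h, 5)*w + 2) = -7 - ((5*5)*3 + 2) = -7 - (25*3 + 2) = -7 - (75 + 2) = -7 - 1*77 = -7 - 77 = -84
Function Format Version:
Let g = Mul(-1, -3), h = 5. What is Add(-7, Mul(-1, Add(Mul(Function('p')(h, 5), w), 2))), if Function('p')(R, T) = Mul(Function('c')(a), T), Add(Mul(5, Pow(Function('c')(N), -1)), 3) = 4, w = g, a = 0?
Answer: -84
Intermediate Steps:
g = 3
w = 3
Function('c')(N) = 5 (Function('c')(N) = Mul(5, Pow(Add(-3, 4), -1)) = Mul(5, Pow(1, -1)) = Mul(5, 1) = 5)
Function('p')(R, T) = Mul(5, T)
Add(-7, Mul(-1, Add(Mul(Function('p')(h, 5), w), 2))) = Add(-7, Mul(-1, Add(Mul(Mul(5, 5), 3), 2))) = Add(-7, Mul(-1, Add(Mul(25, 3), 2))) = Add(-7, Mul(-1, Add(75, 2))) = Add(-7, Mul(-1, 77)) = Add(-7, -77) = -84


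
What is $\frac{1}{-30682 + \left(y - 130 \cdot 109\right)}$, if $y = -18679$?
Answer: $- \frac{1}{63531} \approx -1.574 \cdot 10^{-5}$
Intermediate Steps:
$\frac{1}{-30682 + \left(y - 130 \cdot 109\right)} = \frac{1}{-30682 - \left(18679 + 130 \cdot 109\right)} = \frac{1}{-30682 - 32849} = \frac{1}{-63531} = - \frac{1}{63531}$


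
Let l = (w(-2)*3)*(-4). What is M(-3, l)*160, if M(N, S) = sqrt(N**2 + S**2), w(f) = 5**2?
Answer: 480*sqrt(10001) ≈ 48002.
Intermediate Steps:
w(f) = 25
l = -300 (l = (25*3)*(-4) = 75*(-4) = -300)
M(-3, l)*160 = sqrt((-3)**2 + (-300)**2)*160 = sqrt(9 + 90000)*160 = sqrt(90009)*160 = (3*sqrt(10001))*160 = 480*sqrt(10001)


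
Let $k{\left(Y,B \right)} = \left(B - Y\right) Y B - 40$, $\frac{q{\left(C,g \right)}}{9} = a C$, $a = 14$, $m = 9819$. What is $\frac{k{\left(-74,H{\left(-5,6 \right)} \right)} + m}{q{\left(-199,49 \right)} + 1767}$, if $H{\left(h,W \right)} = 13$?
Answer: $\frac{73915}{23307} \approx 3.1714$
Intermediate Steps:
$q{\left(C,g \right)} = 126 C$ ($q{\left(C,g \right)} = 9 \cdot 14 C = 126 C$)
$k{\left(Y,B \right)} = -40 + B Y \left(B - Y\right)$ ($k{\left(Y,B \right)} = Y \left(B - Y\right) B - 40 = B Y \left(B - Y\right) - 40 = -40 + B Y \left(B - Y\right)$)
$\frac{k{\left(-74,H{\left(-5,6 \right)} \right)} + m}{q{\left(-199,49 \right)} + 1767} = \frac{\left(-40 - 74 \cdot 13^{2} - 13 \left(-74\right)^{2}\right) + 9819}{126 \left(-199\right) + 1767} = \frac{\left(-40 - 12506 - 13 \cdot 5476\right) + 9819}{-25074 + 1767} = \frac{\left(-40 - 12506 - 71188\right) + 9819}{-23307} = \left(-83734 + 9819\right) \left(- \frac{1}{23307}\right) = \left(-73915\right) \left(- \frac{1}{23307}\right) = \frac{73915}{23307}$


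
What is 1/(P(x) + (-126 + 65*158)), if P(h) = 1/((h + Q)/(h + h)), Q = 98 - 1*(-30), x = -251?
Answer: 123/1248214 ≈ 9.8541e-5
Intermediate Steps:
Q = 128 (Q = 98 + 30 = 128)
P(h) = 2*h/(128 + h) (P(h) = 1/((h + 128)/(h + h)) = 1/((128 + h)/((2*h))) = 1/((128 + h)*(1/(2*h))) = 1/((128 + h)/(2*h)) = 2*h/(128 + h))
1/(P(x) + (-126 + 65*158)) = 1/(2*(-251)/(128 - 251) + (-126 + 65*158)) = 1/(2*(-251)/(-123) + (-126 + 10270)) = 1/(2*(-251)*(-1/123) + 10144) = 1/(502/123 + 10144) = 1/(1248214/123) = 123/1248214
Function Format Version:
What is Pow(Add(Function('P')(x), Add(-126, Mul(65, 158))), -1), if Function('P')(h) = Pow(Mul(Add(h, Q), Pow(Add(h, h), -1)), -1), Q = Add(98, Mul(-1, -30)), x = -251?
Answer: Rational(123, 1248214) ≈ 9.8541e-5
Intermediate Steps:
Q = 128 (Q = Add(98, 30) = 128)
Function('P')(h) = Mul(2, h, Pow(Add(128, h), -1)) (Function('P')(h) = Pow(Mul(Add(h, 128), Pow(Add(h, h), -1)), -1) = Pow(Mul(Add(128, h), Pow(Mul(2, h), -1)), -1) = Pow(Mul(Add(128, h), Mul(Rational(1, 2), Pow(h, -1))), -1) = Pow(Mul(Rational(1, 2), Pow(h, -1), Add(128, h)), -1) = Mul(2, h, Pow(Add(128, h), -1)))
Pow(Add(Function('P')(x), Add(-126, Mul(65, 158))), -1) = Pow(Add(Mul(2, -251, Pow(Add(128, -251), -1)), Add(-126, Mul(65, 158))), -1) = Pow(Add(Mul(2, -251, Pow(-123, -1)), Add(-126, 10270)), -1) = Pow(Add(Mul(2, -251, Rational(-1, 123)), 10144), -1) = Pow(Add(Rational(502, 123), 10144), -1) = Pow(Rational(1248214, 123), -1) = Rational(123, 1248214)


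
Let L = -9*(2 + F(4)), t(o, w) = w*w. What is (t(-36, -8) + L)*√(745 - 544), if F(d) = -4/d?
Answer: 55*√201 ≈ 779.76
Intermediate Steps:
t(o, w) = w²
L = -9 (L = -9*(2 - 4/4) = -9*(2 - 4*¼) = -9*(2 - 1) = -9*1 = -9)
(t(-36, -8) + L)*√(745 - 544) = ((-8)² - 9)*√(745 - 544) = (64 - 9)*√201 = 55*√201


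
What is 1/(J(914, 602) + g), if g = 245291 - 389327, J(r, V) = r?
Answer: -1/143122 ≈ -6.9870e-6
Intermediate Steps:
g = -144036
1/(J(914, 602) + g) = 1/(914 - 144036) = 1/(-143122) = -1/143122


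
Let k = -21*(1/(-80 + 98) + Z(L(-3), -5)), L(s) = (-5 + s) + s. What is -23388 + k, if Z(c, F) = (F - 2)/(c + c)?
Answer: -772063/33 ≈ -23396.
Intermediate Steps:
L(s) = -5 + 2*s
Z(c, F) = (-2 + F)/(2*c) (Z(c, F) = (-2 + F)/((2*c)) = (-2 + F)*(1/(2*c)) = (-2 + F)/(2*c))
k = -259/33 (k = -21*(1/(-80 + 98) + (-2 - 5)/(2*(-5 + 2*(-3)))) = -21*(1/18 + (½)*(-7)/(-5 - 6)) = -21*(1/18 + (½)*(-7)/(-11)) = -21*(1/18 + (½)*(-1/11)*(-7)) = -21*(1/18 + 7/22) = -21*37/99 = -259/33 ≈ -7.8485)
-23388 + k = -23388 - 259/33 = -772063/33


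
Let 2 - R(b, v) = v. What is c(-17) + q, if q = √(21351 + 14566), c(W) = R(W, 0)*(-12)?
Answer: -24 + 7*√733 ≈ 165.52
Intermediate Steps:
R(b, v) = 2 - v
c(W) = -24 (c(W) = (2 - 1*0)*(-12) = (2 + 0)*(-12) = 2*(-12) = -24)
q = 7*√733 (q = √35917 = 7*√733 ≈ 189.52)
c(-17) + q = -24 + 7*√733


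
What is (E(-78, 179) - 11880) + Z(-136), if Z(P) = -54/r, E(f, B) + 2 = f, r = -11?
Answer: -131506/11 ≈ -11955.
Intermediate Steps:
E(f, B) = -2 + f
Z(P) = 54/11 (Z(P) = -54/(-11) = -54*(-1/11) = 54/11)
(E(-78, 179) - 11880) + Z(-136) = ((-2 - 78) - 11880) + 54/11 = (-80 - 11880) + 54/11 = -11960 + 54/11 = -131506/11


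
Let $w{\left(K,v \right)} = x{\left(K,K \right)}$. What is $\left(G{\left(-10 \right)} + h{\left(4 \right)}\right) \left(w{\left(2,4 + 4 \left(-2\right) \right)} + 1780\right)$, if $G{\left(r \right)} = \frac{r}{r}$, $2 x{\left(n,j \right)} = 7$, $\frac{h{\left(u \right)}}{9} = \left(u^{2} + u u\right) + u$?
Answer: $\frac{1159275}{2} \approx 5.7964 \cdot 10^{5}$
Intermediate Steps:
$h{\left(u \right)} = 9 u + 18 u^{2}$ ($h{\left(u \right)} = 9 \left(\left(u^{2} + u u\right) + u\right) = 9 \left(\left(u^{2} + u^{2}\right) + u\right) = 9 \left(2 u^{2} + u\right) = 9 \left(u + 2 u^{2}\right) = 9 u + 18 u^{2}$)
$x{\left(n,j \right)} = \frac{7}{2}$ ($x{\left(n,j \right)} = \frac{1}{2} \cdot 7 = \frac{7}{2}$)
$w{\left(K,v \right)} = \frac{7}{2}$
$G{\left(r \right)} = 1$
$\left(G{\left(-10 \right)} + h{\left(4 \right)}\right) \left(w{\left(2,4 + 4 \left(-2\right) \right)} + 1780\right) = \left(1 + 9 \cdot 4 \left(1 + 2 \cdot 4\right)\right) \left(\frac{7}{2} + 1780\right) = \left(1 + 9 \cdot 4 \left(1 + 8\right)\right) \frac{3567}{2} = \left(1 + 9 \cdot 4 \cdot 9\right) \frac{3567}{2} = \left(1 + 324\right) \frac{3567}{2} = 325 \cdot \frac{3567}{2} = \frac{1159275}{2}$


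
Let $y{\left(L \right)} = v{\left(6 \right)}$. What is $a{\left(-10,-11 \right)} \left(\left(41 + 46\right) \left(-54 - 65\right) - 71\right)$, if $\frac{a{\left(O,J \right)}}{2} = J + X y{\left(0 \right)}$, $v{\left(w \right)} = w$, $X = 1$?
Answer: $104240$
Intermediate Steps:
$y{\left(L \right)} = 6$
$a{\left(O,J \right)} = 12 + 2 J$ ($a{\left(O,J \right)} = 2 \left(J + 1 \cdot 6\right) = 2 \left(J + 6\right) = 2 \left(6 + J\right) = 12 + 2 J$)
$a{\left(-10,-11 \right)} \left(\left(41 + 46\right) \left(-54 - 65\right) - 71\right) = \left(12 + 2 \left(-11\right)\right) \left(\left(41 + 46\right) \left(-54 - 65\right) - 71\right) = \left(12 - 22\right) \left(87 \left(-119\right) - 71\right) = - 10 \left(-10353 - 71\right) = \left(-10\right) \left(-10424\right) = 104240$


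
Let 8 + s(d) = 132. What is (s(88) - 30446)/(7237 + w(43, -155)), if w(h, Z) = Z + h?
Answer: -30322/7125 ≈ -4.2557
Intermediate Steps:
s(d) = 124 (s(d) = -8 + 132 = 124)
(s(88) - 30446)/(7237 + w(43, -155)) = (124 - 30446)/(7237 + (-155 + 43)) = -30322/(7237 - 112) = -30322/7125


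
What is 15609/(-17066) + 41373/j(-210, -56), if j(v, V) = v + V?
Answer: -25365129/162127 ≈ -156.45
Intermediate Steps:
j(v, V) = V + v
15609/(-17066) + 41373/j(-210, -56) = 15609/(-17066) + 41373/(-56 - 210) = 15609*(-1/17066) + 41373/(-266) = -15609/17066 + 41373*(-1/266) = -15609/17066 - 41373/266 = -25365129/162127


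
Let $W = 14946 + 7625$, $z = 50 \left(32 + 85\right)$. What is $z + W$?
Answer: $28421$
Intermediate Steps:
$z = 5850$ ($z = 50 \cdot 117 = 5850$)
$W = 22571$
$z + W = 5850 + 22571 = 28421$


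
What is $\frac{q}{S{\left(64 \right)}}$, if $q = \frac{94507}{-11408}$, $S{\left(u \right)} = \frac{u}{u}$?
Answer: $- \frac{4109}{496} \approx -8.2843$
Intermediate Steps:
$S{\left(u \right)} = 1$
$q = - \frac{4109}{496}$ ($q = 94507 \left(- \frac{1}{11408}\right) = - \frac{4109}{496} \approx -8.2843$)
$\frac{q}{S{\left(64 \right)}} = - \frac{4109}{496 \cdot 1} = \left(- \frac{4109}{496}\right) 1 = - \frac{4109}{496}$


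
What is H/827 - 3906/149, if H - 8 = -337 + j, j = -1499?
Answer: -3502634/123223 ≈ -28.425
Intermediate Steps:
H = -1828 (H = 8 + (-337 - 1499) = 8 - 1836 = -1828)
H/827 - 3906/149 = -1828/827 - 3906/149 = -3502634/123223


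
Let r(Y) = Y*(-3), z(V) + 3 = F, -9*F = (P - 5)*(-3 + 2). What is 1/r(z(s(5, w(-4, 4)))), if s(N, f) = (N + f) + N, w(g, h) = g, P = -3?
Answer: 3/35 ≈ 0.085714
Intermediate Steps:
s(N, f) = f + 2*N
F = -8/9 (F = -(-3 - 5)*(-3 + 2)/9 = -(-8)*(-1)/9 = -⅑*8 = -8/9 ≈ -0.88889)
z(V) = -35/9 (z(V) = -3 - 8/9 = -35/9)
r(Y) = -3*Y
1/r(z(s(5, w(-4, 4)))) = 1/(-3*(-35/9)) = 1/(35/3) = 3/35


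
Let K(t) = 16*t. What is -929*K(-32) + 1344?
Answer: 476992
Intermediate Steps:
-929*K(-32) + 1344 = -14864*(-32) + 1344 = -929*(-512) + 1344 = 475648 + 1344 = 476992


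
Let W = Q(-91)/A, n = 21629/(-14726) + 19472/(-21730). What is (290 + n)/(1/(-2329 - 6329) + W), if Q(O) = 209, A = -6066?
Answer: -604854603359097/72695302970 ≈ -8320.4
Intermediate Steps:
n = -378371421/159997990 (n = 21629*(-1/14726) + 19472*(-1/21730) = -21629/14726 - 9736/10865 = -378371421/159997990 ≈ -2.3649)
W = -209/6066 (W = 209/(-6066) = 209*(-1/6066) = -209/6066 ≈ -0.034454)
(290 + n)/(1/(-2329 - 6329) + W) = (290 - 378371421/159997990)/(1/(-2329 - 6329) - 209/6066) = 46021045679/(159997990*(1/(-8658) - 209/6066)) = 46021045679/(159997990*(-1/8658 - 209/6066)) = 46021045679/(159997990*(-16811/486291)) = (46021045679/159997990)*(-486291/16811) = -604854603359097/72695302970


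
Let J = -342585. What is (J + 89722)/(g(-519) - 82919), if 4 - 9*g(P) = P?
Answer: 2275767/745748 ≈ 3.0517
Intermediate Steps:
g(P) = 4/9 - P/9
(J + 89722)/(g(-519) - 82919) = (-342585 + 89722)/((4/9 - ⅑*(-519)) - 82919) = -252863/((4/9 + 173/3) - 82919) = -252863/(523/9 - 82919) = -252863/(-745748/9) = -252863*(-9/745748) = 2275767/745748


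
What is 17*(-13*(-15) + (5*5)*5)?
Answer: 5440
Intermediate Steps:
17*(-13*(-15) + (5*5)*5) = 17*(195 + 25*5) = 17*(195 + 125) = 17*320 = 5440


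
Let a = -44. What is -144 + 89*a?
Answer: -4060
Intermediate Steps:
-144 + 89*a = -144 + 89*(-44) = -144 - 3916 = -4060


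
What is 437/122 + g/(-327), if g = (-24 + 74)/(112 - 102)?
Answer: 142289/39894 ≈ 3.5667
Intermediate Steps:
g = 5 (g = 50/10 = 50*(⅒) = 5)
437/122 + g/(-327) = 437/122 + 5/(-327) = 437*(1/122) + 5*(-1/327) = 437/122 - 5/327 = 142289/39894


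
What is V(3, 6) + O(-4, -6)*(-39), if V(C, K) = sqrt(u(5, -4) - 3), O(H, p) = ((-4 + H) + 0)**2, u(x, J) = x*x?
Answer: -2496 + sqrt(22) ≈ -2491.3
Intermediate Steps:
u(x, J) = x**2
O(H, p) = (-4 + H)**2
V(C, K) = sqrt(22) (V(C, K) = sqrt(5**2 - 3) = sqrt(25 - 3) = sqrt(22))
V(3, 6) + O(-4, -6)*(-39) = sqrt(22) + (-4 - 4)**2*(-39) = sqrt(22) + (-8)**2*(-39) = sqrt(22) + 64*(-39) = sqrt(22) - 2496 = -2496 + sqrt(22)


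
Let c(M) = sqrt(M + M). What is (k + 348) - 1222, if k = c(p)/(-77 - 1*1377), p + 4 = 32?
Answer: -874 - sqrt(14)/727 ≈ -874.00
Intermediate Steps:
p = 28 (p = -4 + 32 = 28)
c(M) = sqrt(2)*sqrt(M) (c(M) = sqrt(2*M) = sqrt(2)*sqrt(M))
k = -sqrt(14)/727 (k = (sqrt(2)*sqrt(28))/(-77 - 1*1377) = (sqrt(2)*(2*sqrt(7)))/(-77 - 1377) = (2*sqrt(14))/(-1454) = (2*sqrt(14))*(-1/1454) = -sqrt(14)/727 ≈ -0.0051467)
(k + 348) - 1222 = (-sqrt(14)/727 + 348) - 1222 = (348 - sqrt(14)/727) - 1222 = -874 - sqrt(14)/727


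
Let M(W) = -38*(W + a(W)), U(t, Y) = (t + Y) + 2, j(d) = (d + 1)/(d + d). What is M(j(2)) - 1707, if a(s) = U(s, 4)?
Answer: -1992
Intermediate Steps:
j(d) = (1 + d)/(2*d) (j(d) = (1 + d)/((2*d)) = (1 + d)*(1/(2*d)) = (1 + d)/(2*d))
U(t, Y) = 2 + Y + t (U(t, Y) = (Y + t) + 2 = 2 + Y + t)
a(s) = 6 + s (a(s) = 2 + 4 + s = 6 + s)
M(W) = -228 - 76*W (M(W) = -38*(W + (6 + W)) = -38*(6 + 2*W) = -228 - 76*W)
M(j(2)) - 1707 = (-228 - 38*(1 + 2)/2) - 1707 = (-228 - 38*3/2) - 1707 = (-228 - 76*¾) - 1707 = (-228 - 57) - 1707 = -285 - 1707 = -1992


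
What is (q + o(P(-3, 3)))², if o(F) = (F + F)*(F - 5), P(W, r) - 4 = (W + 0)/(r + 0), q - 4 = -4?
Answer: 144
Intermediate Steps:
q = 0 (q = 4 - 4 = 0)
P(W, r) = 4 + W/r (P(W, r) = 4 + (W + 0)/(r + 0) = 4 + W/r)
o(F) = 2*F*(-5 + F) (o(F) = (2*F)*(-5 + F) = 2*F*(-5 + F))
(q + o(P(-3, 3)))² = (0 + 2*(4 - 3/3)*(-5 + (4 - 3/3)))² = (0 + 2*(4 - 3*⅓)*(-5 + (4 - 3*⅓)))² = (0 + 2*(4 - 1)*(-5 + (4 - 1)))² = (0 + 2*3*(-5 + 3))² = (0 + 2*3*(-2))² = (0 - 12)² = (-12)² = 144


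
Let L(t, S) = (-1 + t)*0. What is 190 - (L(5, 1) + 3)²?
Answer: 181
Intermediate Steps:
L(t, S) = 0
190 - (L(5, 1) + 3)² = 190 - (0 + 3)² = 190 - 1*3² = 190 - 1*9 = 190 - 9 = 181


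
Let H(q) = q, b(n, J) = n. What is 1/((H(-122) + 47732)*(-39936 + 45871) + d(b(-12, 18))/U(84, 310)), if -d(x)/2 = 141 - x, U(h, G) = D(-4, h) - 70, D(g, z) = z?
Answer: 7/1977957297 ≈ 3.5390e-9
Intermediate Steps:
U(h, G) = -70 + h (U(h, G) = h - 70 = -70 + h)
d(x) = -282 + 2*x (d(x) = -2*(141 - x) = -282 + 2*x)
1/((H(-122) + 47732)*(-39936 + 45871) + d(b(-12, 18))/U(84, 310)) = 1/((-122 + 47732)*(-39936 + 45871) + (-282 + 2*(-12))/(-70 + 84)) = 1/(47610*5935 + (-282 - 24)/14) = 1/(282565350 - 306*1/14) = 1/(282565350 - 153/7) = 1/(1977957297/7) = 7/1977957297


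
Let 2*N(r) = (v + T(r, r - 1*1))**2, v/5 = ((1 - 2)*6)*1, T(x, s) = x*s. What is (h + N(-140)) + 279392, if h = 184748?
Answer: 194706190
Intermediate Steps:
T(x, s) = s*x
v = -30 (v = 5*(((1 - 2)*6)*1) = 5*(-1*6*1) = 5*(-6*1) = 5*(-6) = -30)
N(r) = (-30 + r*(-1 + r))**2/2 (N(r) = (-30 + (r - 1*1)*r)**2/2 = (-30 + (r - 1)*r)**2/2 = (-30 + (-1 + r)*r)**2/2 = (-30 + r*(-1 + r))**2/2)
(h + N(-140)) + 279392 = (184748 + (-30 - 140*(-1 - 140))**2/2) + 279392 = (184748 + (-30 - 140*(-141))**2/2) + 279392 = (184748 + (-30 + 19740)**2/2) + 279392 = (184748 + (1/2)*19710**2) + 279392 = (184748 + (1/2)*388484100) + 279392 = (184748 + 194242050) + 279392 = 194426798 + 279392 = 194706190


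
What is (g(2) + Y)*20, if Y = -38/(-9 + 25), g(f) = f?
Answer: -15/2 ≈ -7.5000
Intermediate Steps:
Y = -19/8 (Y = -38/16 = -38*1/16 = -19/8 ≈ -2.3750)
(g(2) + Y)*20 = (2 - 19/8)*20 = -3/8*20 = -15/2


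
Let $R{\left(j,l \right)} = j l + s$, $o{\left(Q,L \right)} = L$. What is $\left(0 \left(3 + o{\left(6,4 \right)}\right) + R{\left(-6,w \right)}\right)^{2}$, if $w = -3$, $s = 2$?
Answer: $400$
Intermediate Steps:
$R{\left(j,l \right)} = 2 + j l$ ($R{\left(j,l \right)} = j l + 2 = 2 + j l$)
$\left(0 \left(3 + o{\left(6,4 \right)}\right) + R{\left(-6,w \right)}\right)^{2} = \left(0 \left(3 + 4\right) + \left(2 - -18\right)\right)^{2} = \left(0 \cdot 7 + \left(2 + 18\right)\right)^{2} = \left(0 + 20\right)^{2} = 20^{2} = 400$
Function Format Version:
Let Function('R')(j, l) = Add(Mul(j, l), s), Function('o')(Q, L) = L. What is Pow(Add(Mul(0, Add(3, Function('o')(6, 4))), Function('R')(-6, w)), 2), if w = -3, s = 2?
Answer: 400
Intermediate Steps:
Function('R')(j, l) = Add(2, Mul(j, l)) (Function('R')(j, l) = Add(Mul(j, l), 2) = Add(2, Mul(j, l)))
Pow(Add(Mul(0, Add(3, Function('o')(6, 4))), Function('R')(-6, w)), 2) = Pow(Add(Mul(0, Add(3, 4)), Add(2, Mul(-6, -3))), 2) = Pow(Add(Mul(0, 7), Add(2, 18)), 2) = Pow(Add(0, 20), 2) = Pow(20, 2) = 400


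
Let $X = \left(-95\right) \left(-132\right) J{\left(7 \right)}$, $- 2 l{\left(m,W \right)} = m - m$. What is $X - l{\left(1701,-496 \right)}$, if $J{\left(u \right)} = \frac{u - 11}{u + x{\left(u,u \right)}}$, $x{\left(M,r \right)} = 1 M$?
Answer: $- \frac{25080}{7} \approx -3582.9$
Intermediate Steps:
$x{\left(M,r \right)} = M$
$l{\left(m,W \right)} = 0$ ($l{\left(m,W \right)} = - \frac{m - m}{2} = \left(- \frac{1}{2}\right) 0 = 0$)
$J{\left(u \right)} = \frac{-11 + u}{2 u}$ ($J{\left(u \right)} = \frac{u - 11}{u + u} = \frac{-11 + u}{2 u}$)
$X = - \frac{25080}{7}$ ($X = \left(-95\right) \left(-132\right) \frac{-11 + 7}{2 \cdot 7} = 12540 \cdot \frac{1}{2} \cdot \frac{1}{7} \left(-4\right) = 12540 \left(- \frac{2}{7}\right) = - \frac{25080}{7} \approx -3582.9$)
$X - l{\left(1701,-496 \right)} = - \frac{25080}{7} - 0 = - \frac{25080}{7} + 0 = - \frac{25080}{7}$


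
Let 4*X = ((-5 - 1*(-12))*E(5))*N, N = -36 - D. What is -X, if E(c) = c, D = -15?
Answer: 735/4 ≈ 183.75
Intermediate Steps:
N = -21 (N = -36 - 1*(-15) = -36 + 15 = -21)
X = -735/4 (X = (((-5 - 1*(-12))*5)*(-21))/4 = (((-5 + 12)*5)*(-21))/4 = ((7*5)*(-21))/4 = (35*(-21))/4 = (¼)*(-735) = -735/4 ≈ -183.75)
-X = -1*(-735/4) = 735/4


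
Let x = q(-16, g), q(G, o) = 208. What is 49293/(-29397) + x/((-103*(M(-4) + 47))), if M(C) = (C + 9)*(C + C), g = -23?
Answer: -13884943/7065079 ≈ -1.9653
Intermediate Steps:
M(C) = 2*C*(9 + C) (M(C) = (9 + C)*(2*C) = 2*C*(9 + C))
x = 208
49293/(-29397) + x/((-103*(M(-4) + 47))) = 49293/(-29397) + 208/((-103*(2*(-4)*(9 - 4) + 47))) = 49293*(-1/29397) + 208/((-103*(2*(-4)*5 + 47))) = -16431/9799 + 208/((-103*(-40 + 47))) = -16431/9799 + 208/((-103*7)) = -16431/9799 + 208/(-721) = -16431/9799 + 208*(-1/721) = -16431/9799 - 208/721 = -13884943/7065079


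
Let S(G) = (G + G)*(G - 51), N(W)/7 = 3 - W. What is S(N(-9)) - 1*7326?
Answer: -1782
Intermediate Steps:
N(W) = 21 - 7*W (N(W) = 7*(3 - W) = 21 - 7*W)
S(G) = 2*G*(-51 + G) (S(G) = (2*G)*(-51 + G) = 2*G*(-51 + G))
S(N(-9)) - 1*7326 = 2*(21 - 7*(-9))*(-51 + (21 - 7*(-9))) - 1*7326 = 2*(21 + 63)*(-51 + (21 + 63)) - 7326 = 2*84*(-51 + 84) - 7326 = 2*84*33 - 7326 = 5544 - 7326 = -1782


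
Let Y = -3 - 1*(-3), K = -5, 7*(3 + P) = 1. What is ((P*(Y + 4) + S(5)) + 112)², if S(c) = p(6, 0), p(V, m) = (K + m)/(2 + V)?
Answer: 31326409/3136 ≈ 9989.3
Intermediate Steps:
P = -20/7 (P = -3 + (⅐)*1 = -3 + ⅐ = -20/7 ≈ -2.8571)
p(V, m) = (-5 + m)/(2 + V)
S(c) = -5/8 (S(c) = (-5 + 0)/(2 + 6) = -5/8)
Y = 0 (Y = -3 + 3 = 0)
((P*(Y + 4) + S(5)) + 112)² = ((-20*(0 + 4)/7 - 5/8) + 112)² = ((-20/7*4 - 5/8) + 112)² = ((-80/7 - 5/8) + 112)² = (-675/56 + 112)² = (5597/56)² = 31326409/3136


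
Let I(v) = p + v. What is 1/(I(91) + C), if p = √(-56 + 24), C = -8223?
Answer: -2033/16532364 - I*√2/16532364 ≈ -0.00012297 - 8.5542e-8*I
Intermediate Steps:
p = 4*I*√2 (p = √(-32) = 4*I*√2 ≈ 5.6569*I)
I(v) = v + 4*I*√2 (I(v) = 4*I*√2 + v = v + 4*I*√2)
1/(I(91) + C) = 1/((91 + 4*I*√2) - 8223) = 1/(-8132 + 4*I*√2)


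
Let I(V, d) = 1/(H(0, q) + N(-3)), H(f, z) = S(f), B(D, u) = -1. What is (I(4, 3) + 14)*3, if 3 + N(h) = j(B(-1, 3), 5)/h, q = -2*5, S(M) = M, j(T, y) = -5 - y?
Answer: 51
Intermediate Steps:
q = -10
H(f, z) = f
N(h) = -3 - 10/h (N(h) = -3 + (-5 - 1*5)/h = -3 + (-5 - 5)/h = -3 - 10/h)
I(V, d) = 3 (I(V, d) = 1/(0 + (-3 - 10/(-3))) = 1/(0 + (-3 - 10*(-1/3))) = 1/(0 + (-3 + 10/3)) = 1/(0 + 1/3) = 1/(1/3) = 3)
(I(4, 3) + 14)*3 = (3 + 14)*3 = 17*3 = 51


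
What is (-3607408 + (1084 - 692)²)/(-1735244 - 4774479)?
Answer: 181776/342617 ≈ 0.53055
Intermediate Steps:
(-3607408 + (1084 - 692)²)/(-1735244 - 4774479) = (-3607408 + 392²)/(-6509723) = (-3607408 + 153664)*(-1/6509723) = -3453744*(-1/6509723) = 181776/342617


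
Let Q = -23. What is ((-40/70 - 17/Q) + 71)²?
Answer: 131285764/25921 ≈ 5064.8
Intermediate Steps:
((-40/70 - 17/Q) + 71)² = ((-40/70 - 17/(-23)) + 71)² = ((-40*1/70 - 17*(-1/23)) + 71)² = ((-4/7 + 17/23) + 71)² = (27/161 + 71)² = (11458/161)² = 131285764/25921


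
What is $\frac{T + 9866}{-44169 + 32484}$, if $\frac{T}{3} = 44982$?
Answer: $- \frac{3532}{285} \approx -12.393$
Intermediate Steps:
$T = 134946$ ($T = 3 \cdot 44982 = 134946$)
$\frac{T + 9866}{-44169 + 32484} = \frac{134946 + 9866}{-44169 + 32484} = \frac{144812}{-11685} = 144812 \left(- \frac{1}{11685}\right) = - \frac{3532}{285}$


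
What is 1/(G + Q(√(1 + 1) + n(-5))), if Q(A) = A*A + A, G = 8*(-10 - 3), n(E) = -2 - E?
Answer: -45/4001 - 7*√2/8002 ≈ -0.012484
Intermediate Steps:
G = -104 (G = 8*(-13) = -104)
Q(A) = A + A² (Q(A) = A² + A = A + A²)
1/(G + Q(√(1 + 1) + n(-5))) = 1/(-104 + (√(1 + 1) + (-2 - 1*(-5)))*(1 + (√(1 + 1) + (-2 - 1*(-5))))) = 1/(-104 + (√2 + (-2 + 5))*(1 + (√2 + (-2 + 5)))) = 1/(-104 + (√2 + 3)*(1 + (√2 + 3))) = 1/(-104 + (3 + √2)*(1 + (3 + √2))) = 1/(-104 + (3 + √2)*(4 + √2))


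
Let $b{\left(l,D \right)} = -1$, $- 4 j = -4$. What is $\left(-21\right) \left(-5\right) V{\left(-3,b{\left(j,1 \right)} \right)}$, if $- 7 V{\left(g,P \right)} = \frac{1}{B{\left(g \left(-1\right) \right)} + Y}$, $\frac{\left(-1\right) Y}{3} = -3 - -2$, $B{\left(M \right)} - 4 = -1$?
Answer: $- \frac{5}{2} \approx -2.5$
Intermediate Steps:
$B{\left(M \right)} = 3$ ($B{\left(M \right)} = 4 - 1 = 3$)
$j = 1$ ($j = \left(- \frac{1}{4}\right) \left(-4\right) = 1$)
$Y = 3$ ($Y = - 3 \left(-3 - -2\right) = - 3 \left(-3 + 2\right) = \left(-3\right) \left(-1\right) = 3$)
$V{\left(g,P \right)} = - \frac{1}{42}$ ($V{\left(g,P \right)} = - \frac{1}{7 \left(3 + 3\right)} = - \frac{1}{7 \cdot 6} = \left(- \frac{1}{7}\right) \frac{1}{6} = - \frac{1}{42}$)
$\left(-21\right) \left(-5\right) V{\left(-3,b{\left(j,1 \right)} \right)} = \left(-21\right) \left(-5\right) \left(- \frac{1}{42}\right) = 105 \left(- \frac{1}{42}\right) = - \frac{5}{2}$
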